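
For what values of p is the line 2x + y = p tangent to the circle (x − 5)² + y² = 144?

Tangency holds when the distance from the centre (5, 0) to the line equals the radius 12:
|2·5 + 1·0 − p| / √5 = 12
|p − (10)| = 12√5.

p = 10 ± 12√5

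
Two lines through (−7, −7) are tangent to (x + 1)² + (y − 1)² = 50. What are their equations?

7x + y = −56 and x − 7y = 42

Write the tangent as mx − y + (−7 − m·(−7)) = 0 and set its distance from the centre to 5√2:
[m·(6) − (8)]² = 50(m² + 1)
7m² + 48m − 7 = 0, so m = −7 or m = 1/7.
Through (−7, −7) these give 7x + y = −56 and x − 7y = 42.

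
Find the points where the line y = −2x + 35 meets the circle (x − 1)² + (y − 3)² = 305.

Express y = −2x + 35 and substitute into the circle:
5x² − 130x + 720 = 0  ⟹  x² − 26x + 144 = 0
x = 18 or x = 8, giving (18, −1) and (8, 19).

(8, 19) and (18, −1)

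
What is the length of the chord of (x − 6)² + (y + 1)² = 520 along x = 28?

12

The line gives x = 28. Substituting into the circle:
y² + 2y − 35 = 0
y = 5 or y = −7, giving (28, 5) and (28, −7).
Chord length = distance between (28, 5) and (28, −7) = √144 = 12.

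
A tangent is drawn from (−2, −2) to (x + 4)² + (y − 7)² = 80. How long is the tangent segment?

With centre O = (−4, 7), |OP|² = 85 and r² = 80.
The tangent meets the radius at right angles, so tangent² = |PO|² − r² = 85 − 80 = 5.

√5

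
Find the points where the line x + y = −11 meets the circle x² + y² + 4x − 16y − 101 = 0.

Express y = −x − 11 and substitute into the circle:
2x² + 42x + 196 = 0  ⟹  x² + 21x + 98 = 0
x = −7 or x = −14, giving (−7, −4) and (−14, 3).

(−14, 3) and (−7, −4)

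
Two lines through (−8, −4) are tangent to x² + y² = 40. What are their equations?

Let a tangent through (−8, −4) have slope m. Its distance from (0, 0) must equal 2√10:
[m·(8) − (4)]² = 40(m² + 1)
3m² − 8m − 3 = 0, so m = 3 or m = −1/3.
With m = 3: 3x − y = −20. With m = −1/3: x + 3y = −20.

3x − y = −20 and x + 3y = −20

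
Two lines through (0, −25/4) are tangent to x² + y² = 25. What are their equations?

3x + 4y = −25 and 3x − 4y = 25

A line y − (−25/4) = m(x − (0)) is tangent when its distance from (0, 0) is 5:
[m·(0) − (25/4)]² = 25(m² + 1)
16m² − 9 = 0, so m = −3/4 or m = 3/4.
Through (0, −25/4) these give 3x + 4y = −25 and 3x − 4y = 25.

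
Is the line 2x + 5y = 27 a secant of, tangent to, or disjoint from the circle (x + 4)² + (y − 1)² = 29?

disjoint

d² = (2·(−4) + 5·1 − (27))²/29 = 900/29; r² = 29.
Since d² > r², the line lies outside the circle.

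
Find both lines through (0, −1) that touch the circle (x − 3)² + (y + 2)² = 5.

x − 2y = 2 and 2x + y = −1

Let a tangent through (0, −1) have slope m. Its distance from (3, −2) must equal √5:
[m·(3) − (−1)]² = 5(m² + 1)
2m² + 3m − 2 = 0, so m = 1/2 or m = −2.
Through (0, −1) these give x − 2y = 2 and 2x + y = −1.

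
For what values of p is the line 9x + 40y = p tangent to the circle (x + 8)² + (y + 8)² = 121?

p = −843 or p = 59

For a tangent, require d(centre, line) = r = 11.
|9·(−8) + 40·(−8) − p| / √1681 = 11
|p − (−392)| = 11·41, so p = 59 or p = −843.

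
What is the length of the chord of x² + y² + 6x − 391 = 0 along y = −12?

Centre (−3, 0), r² = 400. Perpendicular distance d from centre to line = |12| / √1 = 12.
Half the chord is √(r² − d²) = √(256), so the full chord is 32.

32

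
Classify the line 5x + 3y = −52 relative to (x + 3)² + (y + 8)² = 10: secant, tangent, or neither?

secant

Centre (−3, −8), r² = 10. Distance² from centre to line = (13)²/34 = 169/34.
Since d² < r², the line cuts the circle twice.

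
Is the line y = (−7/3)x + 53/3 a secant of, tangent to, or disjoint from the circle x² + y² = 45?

disjoint

Centre (0, 0), r² = 45. Distance² from centre to line = (−53)²/58 = 2809/58.
Since d² > r², the line lies outside the circle.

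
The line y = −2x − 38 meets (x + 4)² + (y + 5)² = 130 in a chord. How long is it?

From the line, y = −2x − 38. Substituting:
5x² + 140x + 975 = 0  ⟹  x² + 28x + 195 = 0
x = −13 or x = −15, giving (−13, −12) and (−15, −8).
|(−13, −12) − (−15, −8)| = √((2)² + (−4)²) = 2√5.

2√5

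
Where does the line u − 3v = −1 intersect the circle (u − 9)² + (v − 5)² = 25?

From the line, v = (1 + u)/3. Substituting:
10u² − 190u + 700 = 0  ⟹  u² − 19u + 70 = 0
u = 14 or u = 5, giving (14, 5) and (5, 2).

(5, 2) and (14, 5)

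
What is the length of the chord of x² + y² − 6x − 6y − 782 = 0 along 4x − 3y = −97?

Express y = (97 + 4x)/3 and substitute into the circle:
25x² + 650x + 625 = 0  ⟹  x² + 26x + 25 = 0
x = −1 or x = −25, giving (−1, 31) and (−25, −1).
Chord length = distance between (−1, 31) and (−25, −1) = √1600 = 40.

40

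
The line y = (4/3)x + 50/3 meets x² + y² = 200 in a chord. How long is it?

20

Centre (0, 0), r² = 200. Perpendicular distance d from centre to line = |50| / √25 = 50/√25.
Chord = 2√(r² − d²) = 2·√(100) = 20.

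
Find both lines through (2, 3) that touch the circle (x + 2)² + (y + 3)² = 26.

x − 5y = −13 and 5x + y = 13

Write the tangent as mx − y + (3 − m·(2)) = 0 and set its distance from the centre to √26:
(−4m − (−6))² = 26(m² + 1)
5m² + 24m − 5 = 0, so m = 1/5 or m = −5.
With m = 1/5: x − 5y = −13. With m = −5: 5x + y = 13.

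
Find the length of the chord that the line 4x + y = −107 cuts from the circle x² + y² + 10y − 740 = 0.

6√17

From the line, y = −4x − 107. Substituting:
17x² + 816x + 9639 = 0  ⟹  x² + 48x + 567 = 0
x = −21 or x = −27, giving (−21, −23) and (−27, 1).
|(−21, −23) − (−27, 1)| = √((6)² + (−24)²) = 6√17.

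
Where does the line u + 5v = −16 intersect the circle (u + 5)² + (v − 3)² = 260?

(−21, 1) and (9, −5)

Substitute v = (−16 − u)/5:
26u² + 312u − 4914 = 0  ⟹  u² + 12u − 189 = 0
u = 9 or u = −21, giving (9, −5) and (−21, 1).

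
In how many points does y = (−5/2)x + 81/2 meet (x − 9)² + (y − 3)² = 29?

0

d² = (5·9 + 2·3 − (81))²/29 = 900/29; r² = 29.
Since d² > r², the line lies outside the circle.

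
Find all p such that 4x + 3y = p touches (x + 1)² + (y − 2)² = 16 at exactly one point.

p = −18 or p = 22

The line touches the circle iff its distance from (−1, 2) is 4:
|4·(−1) + 3·2 − p| / √25 = 4
|p − (2)| = 4·5, so p = 22 or p = −18.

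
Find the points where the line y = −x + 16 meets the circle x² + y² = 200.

(2, 14) and (14, 2)

Substitute y = −x + 16:
2x² − 32x + 56 = 0  ⟹  x² − 16x + 28 = 0
x = 14 or x = 2, giving (14, 2) and (2, 14).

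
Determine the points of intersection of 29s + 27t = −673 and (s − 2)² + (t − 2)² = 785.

(−26, 3) and (1, −26)

Substitute t = (−673 − 29s)/27:
1570s² + 39250s − 40820 = 0  ⟹  s² + 25s − 26 = 0
s = 1 or s = −26, giving (1, −26) and (−26, 3).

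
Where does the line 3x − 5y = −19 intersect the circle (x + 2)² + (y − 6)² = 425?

Express y = (19 + 3x)/5 and substitute into the circle:
34x² + 34x − 10404 = 0  ⟹  x² + x − 306 = 0
x = 17 or x = −18, giving (17, 14) and (−18, −7).

(−18, −7) and (17, 14)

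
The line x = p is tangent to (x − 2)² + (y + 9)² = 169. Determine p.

p = −11 or p = 15

Tangency holds when the distance from the centre (2, −9) to the line equals the radius 13:
|1·2 + 0·(−9) − p| / √1 = 13
|p − (2)| = 13, so p = 15 or p = −11.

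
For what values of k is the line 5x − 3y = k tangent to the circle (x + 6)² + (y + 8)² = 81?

For a tangent, require d(centre, line) = r = 9.
|5·(−6) − 3·(−8) − k| / √34 = 9
|k − (−6)| = 9√34.

k = −6 ± 9√34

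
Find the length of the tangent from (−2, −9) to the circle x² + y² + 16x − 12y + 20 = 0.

√181

The centre is (−8, 6) and r = 4√5. The square of the distance from P to the centre is 36 + 225 = 261.
Power of the point: PT² = |PO|² − r² = 181, so PT = √181.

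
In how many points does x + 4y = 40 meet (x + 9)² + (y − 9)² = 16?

Substituting the line into the circle gives 17x² + 280x + 1056 = 0.
Δ = 78400 − 71808 = 6592.
Two real roots: the line is a secant.

2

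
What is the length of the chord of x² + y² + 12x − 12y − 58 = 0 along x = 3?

The line gives x = 3. Substituting into the circle:
y² − 12y − 13 = 0
y = 13 or y = −1, giving (3, 13) and (3, −1).
Chord length = distance between (3, 13) and (3, −1) = √196 = 14.

14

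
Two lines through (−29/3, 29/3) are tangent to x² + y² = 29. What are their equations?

5x + 2y = −29 and 2x + 5y = 29

Let a tangent through (−29/3, 29/3) have slope m. Its distance from (0, 0) must equal √29:
[m·(29/3) − (−29/3)]² = 29(m² + 1)
10m² + 29m + 10 = 0, so m = −5/2 or m = −2/5.
With m = −5/2: 5x + 2y = −29. With m = −2/5: 2x + 5y = 29.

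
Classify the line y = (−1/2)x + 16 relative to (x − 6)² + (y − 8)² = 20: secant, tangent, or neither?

tangent

Substituting the line into the circle gives 5x² − 80x + 320 = 0.
Discriminant = (−80)² − 4·5·(320) = 0.
A repeated root: the line is tangent.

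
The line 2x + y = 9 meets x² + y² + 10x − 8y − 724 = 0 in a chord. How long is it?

Express y = −2x + 9 and substitute into the circle:
5x² − 10x − 715 = 0  ⟹  x² − 2x − 143 = 0
x = 13 or x = −11, giving (13, −17) and (−11, 31).
|(13, −17) − (−11, 31)| = √((24)² + (−48)²) = 24√5.

24√5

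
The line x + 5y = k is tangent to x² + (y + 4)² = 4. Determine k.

k = −20 ± 2√26

Tangency holds when the distance from the centre (0, −4) to the line equals the radius 2:
|1·0 + 5·(−4) − k| / √26 = 2
|k − (−20)| = 2√26.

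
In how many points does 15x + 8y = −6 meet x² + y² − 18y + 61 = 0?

0

Substituting the line into the circle gives 289x² + 2340x + 4804 = 0.
Discriminant = (2340)² − 4·289·(4804) = −77824 < 0.
No real roots: the line does not meet the circle.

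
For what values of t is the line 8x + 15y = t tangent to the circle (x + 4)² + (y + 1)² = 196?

t = −285 or t = 191

The line touches the circle iff its distance from (−4, −1) is 14:
|8·(−4) + 15·(−1) − t| / √289 = 14
|t − (−47)| = 14·17, so t = 191 or t = −285.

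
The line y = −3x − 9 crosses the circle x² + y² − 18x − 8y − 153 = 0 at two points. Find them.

(−6, 9) and (0, −9)

Express y = −3x − 9 and substitute into the circle:
10x² + 60x = 0  ⟹  x² + 6x = 0
x = 0 or x = −6, giving (0, −9) and (−6, 9).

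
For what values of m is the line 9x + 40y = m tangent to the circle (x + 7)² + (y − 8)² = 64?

m = −71 or m = 585

Tangency holds when the distance from the centre (−7, 8) to the line equals the radius 8:
|9·(−7) + 40·8 − m| / √1681 = 8
|m − (257)| = 8·41, so m = 585 or m = −71.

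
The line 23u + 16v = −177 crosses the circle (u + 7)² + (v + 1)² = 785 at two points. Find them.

(−23, 22) and (9, −24)

Express v = (−177 − 23u)/16 and substitute into the circle:
785u² + 10990u − 162495 = 0  ⟹  u² + 14u − 207 = 0
u = 9 or u = −23, giving (9, −24) and (−23, 22).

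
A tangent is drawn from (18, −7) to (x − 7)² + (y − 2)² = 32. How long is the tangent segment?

√170

The centre is (7, 2) and r = 4√2. The square of the distance from P to the centre is 121 + 81 = 202.
By the tangent–radius right angle, tangent length = √(|PO|² − r²) = √170.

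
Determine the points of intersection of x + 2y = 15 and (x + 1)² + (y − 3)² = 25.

(−1, 8) and (3, 6)

From the line, y = (15 − x)/2. Substituting:
5x² − 10x − 15 = 0  ⟹  x² − 2x − 3 = 0
x = 3 or x = −1, giving (3, 6) and (−1, 8).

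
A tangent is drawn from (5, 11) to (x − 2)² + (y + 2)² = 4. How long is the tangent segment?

The centre is (2, −2) and r = 2. The square of the distance from P to the centre is 9 + 169 = 178.
The tangent meets the radius at right angles, so tangent² = |PO|² − r² = 178 − 4 = 174.

√174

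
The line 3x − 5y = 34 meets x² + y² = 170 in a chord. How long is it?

Express y = (−34 + 3x)/5 and substitute into the circle:
34x² − 204x − 3094 = 0  ⟹  x² − 6x − 91 = 0
x = 13 or x = −7, giving (13, 1) and (−7, −11).
Chord length = distance between (13, 1) and (−7, −11) = √544 = 4√34.

4√34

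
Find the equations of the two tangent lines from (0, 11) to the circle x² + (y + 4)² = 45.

2x + y = 11 and 2x − y = −11

Let a tangent through (0, 11) have slope m. Its distance from (0, −4) must equal 3√5:
(0m − (−15))² = 45(m² + 1)
m² − 4 = 0, so m = −2 or m = 2.
Through (0, 11) these give 2x + y = 11 and 2x − y = −11.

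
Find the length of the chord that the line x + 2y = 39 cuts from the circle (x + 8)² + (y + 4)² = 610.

2√5

From the line, y = (39 − x)/2. Substituting:
5x² − 30x + 25 = 0  ⟹  x² − 6x + 5 = 0
x = 5 or x = 1, giving (5, 17) and (1, 19).
Chord length = distance between (5, 17) and (1, 19) = √20 = 2√5.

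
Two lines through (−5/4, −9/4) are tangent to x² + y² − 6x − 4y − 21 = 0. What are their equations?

5x + 3y = −13 and 3x + 5y = −15

Let a tangent through (−5/4, −9/4) have slope m. Its distance from (3, 2) must equal √34:
(17/4m − (17/4))² = 34(m² + 1)
15m² + 34m + 15 = 0, so m = −5/3 or m = −3/5.
Through (−5/4, −9/4) these give 5x + 3y = −13 and 3x + 5y = −15.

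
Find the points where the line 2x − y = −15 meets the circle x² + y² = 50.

(−7, 1) and (−5, 5)

From the line, y = 2x + 15. Substituting:
5x² + 60x + 175 = 0  ⟹  x² + 12x + 35 = 0
x = −5 or x = −7, giving (−5, 5) and (−7, 1).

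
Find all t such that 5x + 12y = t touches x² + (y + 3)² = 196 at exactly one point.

t = −218 or t = 146

The line touches the circle iff its distance from (0, −3) is 14:
|5·0 + 12·(−3) − t| / √169 = 14
|t − (−36)| = 14·13, so t = 146 or t = −218.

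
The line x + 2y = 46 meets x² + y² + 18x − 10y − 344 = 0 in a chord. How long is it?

Substitute y = (46 − x)/2:
5x² − 180 = 0  ⟹  x² − 36 = 0
x = 6 or x = −6, giving (6, 20) and (−6, 26).
Chord length = distance between (6, 20) and (−6, 26) = √180 = 6√5.

6√5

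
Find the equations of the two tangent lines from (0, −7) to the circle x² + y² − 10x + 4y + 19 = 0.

3x − y = 7 and x − 3y = 21

A line y − (−7) = m(x − (0)) is tangent when its distance from (5, −2) is √10:
(5m − (5))² = 10(m² + 1)
3m² − 10m + 3 = 0, so m = 3 or m = 1/3.
With m = 3: 3x − y = 7. With m = 1/3: x − 3y = 21.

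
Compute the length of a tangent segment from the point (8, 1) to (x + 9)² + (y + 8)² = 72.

√298

The centre is (−9, −8) and r = 6√2. The square of the distance from P to the centre is 289 + 81 = 370.
By the tangent–radius right angle, tangent length = √(|PO|² − r²) = √298.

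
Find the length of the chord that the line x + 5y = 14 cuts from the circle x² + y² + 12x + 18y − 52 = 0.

√26

Express y = (14 − x)/5 and substitute into the circle:
26x² + 182x + 156 = 0  ⟹  x² + 7x + 6 = 0
x = −1 or x = −6, giving (−1, 3) and (−6, 4).
Chord length = distance between (−1, 3) and (−6, 4) = √26 = √26.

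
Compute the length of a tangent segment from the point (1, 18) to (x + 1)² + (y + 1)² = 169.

Centre (−1, −1), r² = 169. |PO|² = (2)² + (19)² = 365.
By the tangent–radius right angle, tangent length = √(|PO|² − r²) = √196 = 14.

14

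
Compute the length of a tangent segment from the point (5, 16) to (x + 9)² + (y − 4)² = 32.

The centre is (−9, 4) and r = 4√2. The square of the distance from P to the centre is 196 + 144 = 340.
Power of the point: PT² = |PO|² − r² = 308, so PT = 2√77.

2√77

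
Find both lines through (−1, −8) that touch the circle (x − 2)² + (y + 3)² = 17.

x − 4y = 31 and 4x + y = −12

A line y − (−8) = m(x − (−1)) is tangent when its distance from (2, −3) is √17:
(3m − (5))² = 17(m² + 1)
4m² + 15m − 4 = 0, so m = 1/4 or m = −4.
Through (−1, −8) these give x − 4y = 31 and 4x + y = −12.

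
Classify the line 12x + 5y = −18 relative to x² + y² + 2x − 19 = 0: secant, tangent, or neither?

Substituting the line into the circle gives 169x² + 482x − 151 = 0.
Δ = 232324 − (−102076) = 334400.
Two real roots: the line is a secant.

secant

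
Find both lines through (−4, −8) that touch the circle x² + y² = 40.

Let a tangent through (−4, −8) have slope m. Its distance from (0, 0) must equal 2√10:
[m·(4) − (8)]² = 40(m² + 1)
3m² + 8m − 3 = 0, so m = 1/3 or m = −3.
With m = 1/3: x − 3y = 20. With m = −3: 3x + y = −20.

x − 3y = 20 and 3x + y = −20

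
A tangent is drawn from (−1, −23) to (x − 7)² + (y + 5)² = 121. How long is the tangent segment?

√267

With centre O = (7, −5), |OP|² = 388 and r² = 121.
By the tangent–radius right angle, tangent length = √(|PO|² − r²) = √267.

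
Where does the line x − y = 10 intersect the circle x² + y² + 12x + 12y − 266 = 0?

From the line, y = x − 10. Substituting:
2x² + 4x − 286 = 0  ⟹  x² + 2x − 143 = 0
x = 11 or x = −13, giving (11, 1) and (−13, −23).

(−13, −23) and (11, 1)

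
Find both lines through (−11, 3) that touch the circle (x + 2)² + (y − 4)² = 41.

5x − 4y = −67 and 4x + 5y = −29

Let a tangent through (−11, 3) have slope m. Its distance from (−2, 4) must equal √41:
(9m − (1))² = 41(m² + 1)
20m² − 9m − 20 = 0, so m = 5/4 or m = −4/5.
With m = 5/4: 5x − 4y = −67. With m = −4/5: 4x + 5y = −29.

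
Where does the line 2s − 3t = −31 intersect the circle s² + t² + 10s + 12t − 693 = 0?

From the line, t = (31 + 2s)/3. Substituting:
13s² + 286s − 4160 = 0  ⟹  s² + 22s − 320 = 0
s = 10 or s = −32, giving (10, 17) and (−32, −11).

(−32, −11) and (10, 17)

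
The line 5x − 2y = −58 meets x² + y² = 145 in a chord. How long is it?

2√29

Centre (0, 0), r² = 145. Perpendicular distance d from centre to line = |58| / √29 = 58/√29.
Chord = 2√(r² − d²) = 2·√(29) = 2√29.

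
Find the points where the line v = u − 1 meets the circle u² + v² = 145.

Substitute v = u − 1:
2u² − 2u − 144 = 0  ⟹  u² − u − 72 = 0
u = 9 or u = −8, giving (9, 8) and (−8, −9).

(−8, −9) and (9, 8)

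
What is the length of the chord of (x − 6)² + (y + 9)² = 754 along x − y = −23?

Express y = x + 23 and substitute into the circle:
2x² + 52x + 306 = 0  ⟹  x² + 26x + 153 = 0
x = −9 or x = −17, giving (−9, 14) and (−17, 6).
|(−9, 14) − (−17, 6)| = √((8)² + (8)²) = 8√2.

8√2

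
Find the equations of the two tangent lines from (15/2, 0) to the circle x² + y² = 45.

2x + y = 15 and 2x − y = 15

Write the tangent as mx − y + (0 − m·(15/2)) = 0 and set its distance from the centre to 3√5:
(−15/2m − (0))² = 45(m² + 1)
m² − 4 = 0, so m = −2 or m = 2.
Through (15/2, 0) these give 2x + y = 15 and 2x − y = 15.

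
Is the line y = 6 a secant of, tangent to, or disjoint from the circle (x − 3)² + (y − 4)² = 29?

secant

d² = (0·3 + 1·4 − (6))² = 4; r² = 29.
Since d² < r², the line cuts the circle twice.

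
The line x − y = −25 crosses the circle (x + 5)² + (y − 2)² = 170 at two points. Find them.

(−16, 9) and (−12, 13)

Express y = x + 25 and substitute into the circle:
2x² + 56x + 384 = 0  ⟹  x² + 28x + 192 = 0
x = −12 or x = −16, giving (−12, 13) and (−16, 9).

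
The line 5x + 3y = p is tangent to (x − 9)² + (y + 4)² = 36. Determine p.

For a tangent, require d(centre, line) = r = 6.
|5·9 + 3·(−4) − p| / √34 = 6
|p − (33)| = 6√34.

p = 33 ± 6√34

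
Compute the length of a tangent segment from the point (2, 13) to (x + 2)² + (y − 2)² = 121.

4

Centre (−2, 2), r² = 121. |PO|² = (4)² + (11)² = 137.
By the tangent–radius right angle, tangent length = √(|PO|² − r²) = √16 = 4.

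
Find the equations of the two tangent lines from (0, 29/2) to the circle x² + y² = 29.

Write the tangent as mx − y + (29/2 − m·(0)) = 0 and set its distance from the centre to √29:
[m·(0) − (−29/2)]² = 29(m² + 1)
4m² − 25 = 0, so m = 5/2 or m = −5/2.
With m = 5/2: 5x − 2y = −29. With m = −5/2: 5x + 2y = 29.

5x − 2y = −29 and 5x + 2y = 29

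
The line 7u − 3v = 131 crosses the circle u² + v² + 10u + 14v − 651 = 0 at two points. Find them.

Substitute v = (−131 + 7u)/3:
58u² − 1450u + 5800 = 0  ⟹  u² − 25u + 100 = 0
u = 20 or u = 5, giving (20, 3) and (5, −32).

(5, −32) and (20, 3)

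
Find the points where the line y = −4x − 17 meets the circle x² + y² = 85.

Substitute y = −4x − 17:
17x² + 136x + 204 = 0  ⟹  x² + 8x + 12 = 0
x = −2 or x = −6, giving (−2, −9) and (−6, 7).

(−6, 7) and (−2, −9)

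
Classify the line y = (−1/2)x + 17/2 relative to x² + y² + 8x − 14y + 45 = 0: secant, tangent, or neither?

secant

Substituting the line into the circle gives 5x² + 26x − 7 = 0.
Δ = 676 − (−140) = 816.
Two real roots: the line is a secant.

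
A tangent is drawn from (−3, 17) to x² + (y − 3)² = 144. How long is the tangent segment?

√61

Centre (0, 3), r² = 144. |PO|² = (−3)² + (14)² = 205.
The tangent meets the radius at right angles, so tangent² = |PO|² − r² = 205 − 144 = 61.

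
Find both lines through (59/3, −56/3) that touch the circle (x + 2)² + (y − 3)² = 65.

Write the tangent as mx − y + (−56/3 − m·(59/3)) = 0 and set its distance from the centre to √65:
[m·(−65/3) − (65/3)]² = 65(m² + 1)
28m² + 65m + 28 = 0, so m = −7/4 or m = −4/7.
Through (59/3, −56/3) these give 7x + 4y = 63 and 4x + 7y = −52.

7x + 4y = 63 and 4x + 7y = −52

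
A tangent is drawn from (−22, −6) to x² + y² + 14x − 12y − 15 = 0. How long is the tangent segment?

Centre (−7, 6), r² = 100. |PO|² = (−15)² + (−12)² = 369.
Power of the point: PT² = |PO|² − r² = 269, so PT = √269.

√269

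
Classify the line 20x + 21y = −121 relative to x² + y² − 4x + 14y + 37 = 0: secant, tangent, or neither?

Centre (2, −7), r² = 16. Distance² from centre to line = (14)²/841 = 196/841.
Since d² < r², the line cuts the circle twice.

secant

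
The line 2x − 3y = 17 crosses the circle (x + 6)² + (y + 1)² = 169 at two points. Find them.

(−11, −13) and (7, −1)

Express y = (−17 + 2x)/3 and substitute into the circle:
13x² + 52x − 1001 = 0  ⟹  x² + 4x − 77 = 0
x = 7 or x = −11, giving (7, −1) and (−11, −13).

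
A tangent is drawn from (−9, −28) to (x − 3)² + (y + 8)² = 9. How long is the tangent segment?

√535

With centre O = (3, −8), |OP|² = 544 and r² = 9.
Power of the point: PT² = |PO|² − r² = 535, so PT = √535.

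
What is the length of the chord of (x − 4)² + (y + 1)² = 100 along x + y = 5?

14√2

Centre (4, −1), r² = 100. Perpendicular distance d from centre to line = |−2| / √2 = 2/√2.
Half the chord is √(r² − d²) = √(98), so the full chord is 14√2.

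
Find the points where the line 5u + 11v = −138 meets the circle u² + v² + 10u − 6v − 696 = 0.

Express v = (−138 − 5u)/11 and substitute into the circle:
146u² + 2920u − 56064 = 0  ⟹  u² + 20u − 384 = 0
u = 12 or u = −32, giving (12, −18) and (−32, 2).

(−32, 2) and (12, −18)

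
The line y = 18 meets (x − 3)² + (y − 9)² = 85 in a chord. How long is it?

4

Substitute y = 18:
x² − 6x + 5 = 0
x = 5 or x = 1, giving (5, 18) and (1, 18).
Chord length = distance between (5, 18) and (1, 18) = √16 = 4.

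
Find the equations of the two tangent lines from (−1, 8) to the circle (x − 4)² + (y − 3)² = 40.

Let a tangent through (−1, 8) have slope m. Its distance from (4, 3) must equal 2√10:
(5m − (−5))² = 40(m² + 1)
3m² − 10m + 3 = 0, so m = 1/3 or m = 3.
Through (−1, 8) these give x − 3y = −25 and 3x − y = −11.

x − 3y = −25 and 3x − y = −11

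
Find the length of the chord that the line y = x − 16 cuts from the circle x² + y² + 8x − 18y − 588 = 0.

23√2

The distance from (−4, 9) to the line is 29/√2, and r² = 685.
Half the chord is √(r² − d²) = √(529/2), so the full chord is 23√2.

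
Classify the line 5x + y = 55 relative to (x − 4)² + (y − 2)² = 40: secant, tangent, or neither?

neither

Centre (4, 2), r² = 40. Distance² from centre to line = (−33)²/26 = 1089/26.
Since d² > r², the line lies outside the circle.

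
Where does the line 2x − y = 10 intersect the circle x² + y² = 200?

Substitute y = 2x − 10:
5x² − 40x − 100 = 0  ⟹  x² − 8x − 20 = 0
x = 10 or x = −2, giving (10, 10) and (−2, −14).

(−2, −14) and (10, 10)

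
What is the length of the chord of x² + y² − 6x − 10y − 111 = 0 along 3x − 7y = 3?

3√58

The distance from (3, 5) to the line is 29/√58, and r² = 145.
Half the chord is √(r² − d²) = √(261/2), so the full chord is 3√58.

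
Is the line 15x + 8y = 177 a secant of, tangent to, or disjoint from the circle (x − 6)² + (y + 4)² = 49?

tangent

Substituting the line into the circle gives 289x² − 7038x + 42849 = 0.
Discriminant = (−7038)² − 4·289·(42849) = 0.
A repeated root: the line is tangent.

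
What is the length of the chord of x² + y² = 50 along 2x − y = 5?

6√5

From the line, y = 2x − 5. Substituting:
5x² − 20x − 25 = 0  ⟹  x² − 4x − 5 = 0
x = 5 or x = −1, giving (5, 5) and (−1, −7).
|(5, 5) − (−1, −7)| = √((6)² + (12)²) = 6√5.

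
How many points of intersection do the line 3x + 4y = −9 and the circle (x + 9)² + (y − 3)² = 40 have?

Centre (−9, 3), r² = 40. Distance² from centre to line = (−6)²/25 = 36/25.
Since d² < r², the line cuts the circle twice.

2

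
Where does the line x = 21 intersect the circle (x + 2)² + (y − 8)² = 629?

The line gives x = 21. Substituting into the circle:
y² − 16y − 36 = 0
y = 18 or y = −2, giving (21, 18) and (21, −2).

(21, −2) and (21, 18)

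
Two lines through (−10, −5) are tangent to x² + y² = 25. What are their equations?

4x − 3y = −25 and y = −5

Write the tangent as mx − y + (−5 − m·(−10)) = 0 and set its distance from the centre to 5:
[m·(10) − (5)]² = 25(m² + 1)
3m² − 4m = 0, so m = 4/3 or m = 0.
With m = 4/3: 4x − 3y = −25. With m = 0: y = −5.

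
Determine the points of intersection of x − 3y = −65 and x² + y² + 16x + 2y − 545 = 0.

(−29, 12) and (1, 22)

Substitute y = (65 + x)/3:
10x² + 280x − 290 = 0  ⟹  x² + 28x − 29 = 0
x = 1 or x = −29, giving (1, 22) and (−29, 12).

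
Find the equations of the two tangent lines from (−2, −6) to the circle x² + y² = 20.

x − 2y = 10 and 2x + y = −10

Write the tangent as mx − y + (−6 − m·(−2)) = 0 and set its distance from the centre to 2√5:
(2m − (6))² = 20(m² + 1)
2m² + 3m − 2 = 0, so m = 1/2 or m = −2.
Through (−2, −6) these give x − 2y = 10 and 2x + y = −10.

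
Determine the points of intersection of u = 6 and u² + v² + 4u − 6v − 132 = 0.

The line gives u = 6. Substituting into the circle:
v² − 6v − 72 = 0
v = 12 or v = −6, giving (6, 12) and (6, −6).

(6, −6) and (6, 12)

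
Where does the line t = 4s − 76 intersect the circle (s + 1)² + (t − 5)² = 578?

(16, −12) and (22, 12)

From the line, t = 4s − 76. Substituting:
17s² − 646s + 5984 = 0  ⟹  s² − 38s + 352 = 0
s = 22 or s = 16, giving (22, 12) and (16, −12).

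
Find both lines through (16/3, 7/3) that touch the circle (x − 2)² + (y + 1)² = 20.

x + 2y = 10 and 2x + y = 13

A line y − (7/3) = m(x − (16/3)) is tangent when its distance from (2, −1) is 2√5:
[m·(−10/3) − (−10/3)]² = 20(m² + 1)
2m² + 5m + 2 = 0, so m = −1/2 or m = −2.
With m = −1/2: x + 2y = 10. With m = −2: 2x + y = 13.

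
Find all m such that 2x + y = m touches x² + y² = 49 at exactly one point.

For a tangent, require d(centre, line) = r = 7.
|2·0 + 1·0 − m| / √5 = 7
|m| = 7√5.

m = ±7√5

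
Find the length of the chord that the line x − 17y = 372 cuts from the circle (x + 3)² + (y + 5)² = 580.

The distance from (−3, −5) to the line is 290/√290, and r² = 580.
Chord = 2√(r² − d²) = 2·√(290) = 2√290.

2√290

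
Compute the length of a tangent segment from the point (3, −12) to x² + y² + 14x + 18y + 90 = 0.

The centre is (−7, −9) and r = 2√10. The square of the distance from P to the centre is 100 + 9 = 109.
The tangent meets the radius at right angles, so tangent² = |PO|² − r² = 109 − 40 = 69.

√69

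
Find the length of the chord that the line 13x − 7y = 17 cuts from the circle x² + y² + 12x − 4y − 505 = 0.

Substitute y = (−17 + 13x)/7:
218x² − 218x − 23980 = 0  ⟹  x² − x − 110 = 0
x = 11 or x = −10, giving (11, 18) and (−10, −21).
|(11, 18) − (−10, −21)| = √((21)² + (39)²) = 3√218.

3√218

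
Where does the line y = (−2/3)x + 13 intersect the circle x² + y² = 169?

(0, 13) and (12, 5)

Express y = (39 − 2x)/3 and substitute into the circle:
13x² − 156x = 0  ⟹  x² − 12x = 0
x = 12 or x = 0, giving (12, 5) and (0, 13).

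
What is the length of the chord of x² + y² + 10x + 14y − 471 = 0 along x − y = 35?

Express y = x − 35 and substitute into the circle:
2x² − 46x + 264 = 0  ⟹  x² − 23x + 132 = 0
x = 12 or x = 11, giving (12, −23) and (11, −24).
|(12, −23) − (11, −24)| = √((1)² + (1)²) = √2.

√2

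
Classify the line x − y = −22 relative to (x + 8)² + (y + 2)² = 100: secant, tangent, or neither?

Substituting the line into the circle gives 2x² + 64x + 540 = 0.
Discriminant = (64)² − 4·2·(540) = −224 < 0.
No real roots: the line does not meet the circle.

neither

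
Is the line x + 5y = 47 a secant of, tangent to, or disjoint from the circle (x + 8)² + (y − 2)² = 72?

d² = (1·(−8) + 5·2 − (47))²/26 = 2025/26; r² = 72.
Since d² > r², the line lies outside the circle.

disjoint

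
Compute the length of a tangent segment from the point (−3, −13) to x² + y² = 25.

3√17

With centre O = (0, 0), |OP|² = 178 and r² = 25.
Power of the point: PT² = |PO|² − r² = 153, so PT = 3√17.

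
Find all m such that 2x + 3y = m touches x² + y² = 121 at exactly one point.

The line touches the circle iff its distance from (0, 0) is 11:
|2·0 + 3·0 − m| / √13 = 11
|m| = 11√13.

m = ±11√13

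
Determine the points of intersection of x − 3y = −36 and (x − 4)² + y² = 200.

(−6, 10) and (6, 14)

From the line, y = (36 + x)/3. Substituting:
10x² − 360 = 0  ⟹  x² − 36 = 0
x = 6 or x = −6, giving (6, 14) and (−6, 10).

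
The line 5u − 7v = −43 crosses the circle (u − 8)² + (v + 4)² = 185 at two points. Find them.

From the line, v = (43 + 5u)/7. Substituting:
74u² − 74u − 888 = 0  ⟹  u² − u − 12 = 0
u = 4 or u = −3, giving (4, 9) and (−3, 4).

(−3, 4) and (4, 9)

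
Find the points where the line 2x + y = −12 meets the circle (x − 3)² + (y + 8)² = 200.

Substitute y = −2x − 12:
5x² + 10x − 175 = 0  ⟹  x² + 2x − 35 = 0
x = 5 or x = −7, giving (5, −22) and (−7, 2).

(−7, 2) and (5, −22)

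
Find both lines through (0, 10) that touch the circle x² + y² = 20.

2x − y = −10 and 2x + y = 10

A line y − (10) = m(x − (0)) is tangent when its distance from (0, 0) is 2√5:
[m·(0) − (−10)]² = 20(m² + 1)
m² − 4 = 0, so m = 2 or m = −2.
Through (0, 10) these give 2x − y = −10 and 2x + y = 10.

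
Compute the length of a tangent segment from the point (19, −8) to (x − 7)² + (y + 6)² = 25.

With centre O = (7, −6), |OP|² = 148 and r² = 25.
The tangent meets the radius at right angles, so tangent² = |PO|² − r² = 148 − 25 = 123.

√123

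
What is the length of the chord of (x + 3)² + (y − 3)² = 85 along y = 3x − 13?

3√10

Centre (−3, 3), r² = 85. Perpendicular distance d from centre to line = |−25| / √10 = 25/√10.
Half the chord is √(r² − d²) = √(45/2), so the full chord is 3√10.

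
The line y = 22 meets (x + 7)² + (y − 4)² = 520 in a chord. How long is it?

The distance from (−7, 4) to the line is 18, and r² = 520.
Chord = 2√(r² − d²) = 2·√(196) = 28.

28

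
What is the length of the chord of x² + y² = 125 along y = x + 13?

9√2

Substitute y = x + 13:
2x² + 26x + 44 = 0  ⟹  x² + 13x + 22 = 0
x = −2 or x = −11, giving (−2, 11) and (−11, 2).
Chord length = distance between (−2, 11) and (−11, 2) = √162 = 9√2.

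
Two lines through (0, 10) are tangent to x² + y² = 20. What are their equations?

Let a tangent through (0, 10) have slope m. Its distance from (0, 0) must equal 2√5:
(0m − (−10))² = 20(m² + 1)
m² − 4 = 0, so m = −2 or m = 2.
With m = −2: 2x + y = 10. With m = 2: 2x − y = −10.

2x + y = 10 and 2x − y = −10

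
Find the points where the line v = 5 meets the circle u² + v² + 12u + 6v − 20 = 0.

(−7, 5) and (−5, 5)

Express v = 5 and substitute into the circle:
u² + 12u + 35 = 0
u = −5 or u = −7, giving (−5, 5) and (−7, 5).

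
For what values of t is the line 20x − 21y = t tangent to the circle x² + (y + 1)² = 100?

The line touches the circle iff its distance from (0, −1) is 10:
|20·0 − 21·(−1) − t| / √841 = 10
|t − (21)| = 10·29, so t = 311 or t = −269.

t = −269 or t = 311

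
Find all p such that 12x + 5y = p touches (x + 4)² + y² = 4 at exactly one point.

The line touches the circle iff its distance from (−4, 0) is 2:
|12·(−4) + 5·0 − p| / √169 = 2
|p − (−48)| = 2·13, so p = −22 or p = −74.

p = −74 or p = −22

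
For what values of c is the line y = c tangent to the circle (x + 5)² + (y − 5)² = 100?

For a tangent, require d(centre, line) = r = 10.
|0·(−5) + 1·5 − c| / √1 = 10
|c − (5)| = 10, so c = 15 or c = −5.

c = −5 or c = 15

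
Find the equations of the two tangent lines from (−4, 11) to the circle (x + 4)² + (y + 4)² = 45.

A line y − (11) = m(x − (−4)) is tangent when its distance from (−4, −4) is 3√5:
(0m − (−15))² = 45(m² + 1)
m² − 4 = 0, so m = −2 or m = 2.
Through (−4, 11) these give 2x + y = 3 and 2x − y = −19.

2x + y = 3 and 2x − y = −19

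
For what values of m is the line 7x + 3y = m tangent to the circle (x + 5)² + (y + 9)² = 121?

m = −62 ± 11√58

The line touches the circle iff its distance from (−5, −9) is 11:
|7·(−5) + 3·(−9) − m| / √58 = 11
|m − (−62)| = 11√58.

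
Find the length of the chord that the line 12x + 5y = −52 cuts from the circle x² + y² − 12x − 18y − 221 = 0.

26

Centre (6, 9), r² = 338. Perpendicular distance d from centre to line = |169| / √169 = 169/√169.
Chord = 2√(r² − d²) = 2·√(169) = 26.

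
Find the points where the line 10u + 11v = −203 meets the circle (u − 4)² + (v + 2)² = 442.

Express v = (−203 − 10u)/11 and substitute into the circle:
221u² + 2652u − 18785 = 0  ⟹  u² + 12u − 85 = 0
u = 5 or u = −17, giving (5, −23) and (−17, −3).

(−17, −3) and (5, −23)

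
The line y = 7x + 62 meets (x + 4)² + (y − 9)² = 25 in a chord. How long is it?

Substitute y = 7x + 62:
50x² + 750x + 2800 = 0  ⟹  x² + 15x + 56 = 0
x = −7 or x = −8, giving (−7, 13) and (−8, 6).
|(−7, 13) − (−8, 6)| = √((1)² + (7)²) = 5√2.

5√2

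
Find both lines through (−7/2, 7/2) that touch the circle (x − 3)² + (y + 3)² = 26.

A line y − (7/2) = m(x − (−7/2)) is tangent when its distance from (3, −3) is √26:
[m·(13/2) − (−13/2)]² = 26(m² + 1)
5m² + 26m + 5 = 0, so m = −5 or m = −1/5.
With m = −5: 5x + y = −14. With m = −1/5: x + 5y = 14.

5x + y = −14 and x + 5y = 14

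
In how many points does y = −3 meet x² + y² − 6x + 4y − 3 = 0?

2

Substituting the line into the circle gives x² − 6x − 6 = 0.
Discriminant = (−6)² − 4·1·(−6) = 60 > 0.
Two real roots: the line is a secant.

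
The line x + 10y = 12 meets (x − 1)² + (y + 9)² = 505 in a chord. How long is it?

From the line, y = (12 − x)/10. Substituting:
101x² − 404x − 39996 = 0  ⟹  x² − 4x − 396 = 0
x = 22 or x = −18, giving (22, −1) and (−18, 3).
Chord length = distance between (22, −1) and (−18, 3) = √1616 = 4√101.

4√101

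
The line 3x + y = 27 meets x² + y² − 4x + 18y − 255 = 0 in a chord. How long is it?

Substitute y = −3x + 27:
10x² − 220x + 960 = 0  ⟹  x² − 22x + 96 = 0
x = 16 or x = 6, giving (16, −21) and (6, 9).
Chord length = distance between (16, −21) and (6, 9) = √1000 = 10√10.

10√10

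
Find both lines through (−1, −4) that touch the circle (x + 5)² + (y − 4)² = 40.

Write the tangent as mx − y + (−4 − m·(−1)) = 0 and set its distance from the centre to 2√10:
[m·(−4) − (8)]² = 40(m² + 1)
3m² − 8m − 3 = 0, so m = −1/3 or m = 3.
With m = −1/3: x + 3y = −13. With m = 3: 3x − y = 1.

x + 3y = −13 and 3x − y = 1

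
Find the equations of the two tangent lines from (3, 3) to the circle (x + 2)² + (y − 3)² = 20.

Let a tangent through (3, 3) have slope m. Its distance from (−2, 3) must equal 2√5:
(−5m − (0))² = 20(m² + 1)
m² − 4 = 0, so m = −2 or m = 2.
With m = −2: 2x + y = 9. With m = 2: 2x − y = 3.

2x + y = 9 and 2x − y = 3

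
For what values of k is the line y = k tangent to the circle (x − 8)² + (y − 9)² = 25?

For a tangent, require d(centre, line) = r = 5.
|0·8 + 1·9 − k| / √1 = 5
|k − (9)| = 5, so k = 14 or k = 4.

k = 4 or k = 14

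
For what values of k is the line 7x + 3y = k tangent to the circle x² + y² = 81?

For a tangent, require d(centre, line) = r = 9.
|7·0 + 3·0 − k| / √58 = 9
|k| = 9√58.

k = ±9√58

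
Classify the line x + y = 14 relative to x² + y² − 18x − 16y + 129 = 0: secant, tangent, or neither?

Centre (9, 8), r² = 16. Distance² from centre to line = (3)²/2 = 9/2.
Since d² < r², the line cuts the circle twice.

secant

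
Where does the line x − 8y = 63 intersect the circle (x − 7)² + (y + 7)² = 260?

From the line, y = (−63 + x)/8. Substituting:
65x² − 910x − 13455 = 0  ⟹  x² − 14x − 207 = 0
x = 23 or x = −9, giving (23, −5) and (−9, −9).

(−9, −9) and (23, −5)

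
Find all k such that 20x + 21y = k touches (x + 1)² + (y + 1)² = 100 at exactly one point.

Tangency holds when the distance from the centre (−1, −1) to the line equals the radius 10:
|20·(−1) + 21·(−1) − k| / √841 = 10
|k − (−41)| = 10·29, so k = 249 or k = −331.

k = −331 or k = 249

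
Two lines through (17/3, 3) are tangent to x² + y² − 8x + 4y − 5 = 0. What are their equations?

A line y − (3) = m(x − (17/3)) is tangent when its distance from (4, −2) is 5:
[m·(−5/3) − (−5)]² = 25(m² + 1)
4m² + 3m = 0, so m = −3/4 or m = 0.
With m = −3/4: 3x + 4y = 29. With m = 0: y = 3.

3x + 4y = 29 and y = 3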